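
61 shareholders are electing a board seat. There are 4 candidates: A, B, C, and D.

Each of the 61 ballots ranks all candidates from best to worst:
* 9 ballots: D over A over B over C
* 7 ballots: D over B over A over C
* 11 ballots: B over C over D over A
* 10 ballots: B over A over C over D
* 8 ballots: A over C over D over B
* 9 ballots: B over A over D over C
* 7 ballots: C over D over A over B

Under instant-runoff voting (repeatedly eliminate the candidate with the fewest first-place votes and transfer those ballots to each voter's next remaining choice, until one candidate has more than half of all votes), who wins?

D

Round 1: A 8, B 30, C 7, D 16. C eliminated.
Round 2: A 8, B 30, D 23. A eliminated.
Round 3: B 30, D 31. D has a majority (≥31).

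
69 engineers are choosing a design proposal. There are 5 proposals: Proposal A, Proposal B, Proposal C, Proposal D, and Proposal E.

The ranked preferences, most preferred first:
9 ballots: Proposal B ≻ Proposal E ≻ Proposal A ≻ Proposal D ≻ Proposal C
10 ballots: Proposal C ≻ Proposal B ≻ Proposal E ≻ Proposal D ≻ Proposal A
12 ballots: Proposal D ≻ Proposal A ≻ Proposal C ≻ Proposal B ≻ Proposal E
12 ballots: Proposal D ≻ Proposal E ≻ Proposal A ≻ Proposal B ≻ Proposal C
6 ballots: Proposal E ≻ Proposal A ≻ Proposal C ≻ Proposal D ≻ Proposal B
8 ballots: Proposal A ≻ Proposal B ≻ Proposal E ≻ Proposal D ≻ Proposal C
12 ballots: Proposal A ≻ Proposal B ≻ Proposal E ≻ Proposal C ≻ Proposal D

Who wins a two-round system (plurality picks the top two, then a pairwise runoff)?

Proposal A

Round 1 first-place votes: Proposal A 20, Proposal B 9, Proposal C 10, Proposal D 24, Proposal E 6. Proposal D and Proposal A advance.
Runoff: Proposal D is ranked above Proposal A on 34 ballots, Proposal A above Proposal D on 35.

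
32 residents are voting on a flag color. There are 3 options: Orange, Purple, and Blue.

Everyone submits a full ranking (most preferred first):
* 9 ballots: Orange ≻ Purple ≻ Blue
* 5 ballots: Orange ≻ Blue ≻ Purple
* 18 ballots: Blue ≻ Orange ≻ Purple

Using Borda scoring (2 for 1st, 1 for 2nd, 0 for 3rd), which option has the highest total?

Orange

Orange: 9×2 + 5×2 + 18×1 = 46
Purple: 9×1 + 5×0 + 18×0 = 9
Blue: 9×0 + 5×1 + 18×2 = 41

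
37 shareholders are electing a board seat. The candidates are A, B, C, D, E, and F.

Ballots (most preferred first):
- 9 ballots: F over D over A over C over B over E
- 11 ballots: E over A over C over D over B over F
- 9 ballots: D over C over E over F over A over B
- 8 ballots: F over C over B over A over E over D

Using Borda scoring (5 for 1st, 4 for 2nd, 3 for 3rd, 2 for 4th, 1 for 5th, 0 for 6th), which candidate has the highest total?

A: 9×3 + 11×4 + 9×1 + 8×2 = 96
B: 9×1 + 11×1 + 9×0 + 8×3 = 44
C: 9×2 + 11×3 + 9×4 + 8×4 = 119
D: 9×4 + 11×2 + 9×5 + 8×0 = 103
E: 9×0 + 11×5 + 9×3 + 8×1 = 90
F: 9×5 + 11×0 + 9×2 + 8×5 = 103

C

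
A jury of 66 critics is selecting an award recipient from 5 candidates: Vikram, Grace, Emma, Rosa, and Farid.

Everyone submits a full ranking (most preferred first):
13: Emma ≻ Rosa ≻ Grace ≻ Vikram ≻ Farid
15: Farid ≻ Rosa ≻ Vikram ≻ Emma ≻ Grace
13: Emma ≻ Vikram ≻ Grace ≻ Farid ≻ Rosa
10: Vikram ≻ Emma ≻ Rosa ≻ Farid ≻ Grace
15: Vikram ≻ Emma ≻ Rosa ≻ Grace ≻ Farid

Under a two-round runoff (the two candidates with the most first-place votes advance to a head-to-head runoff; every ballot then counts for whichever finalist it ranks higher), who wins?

Round 1 first-place votes: Vikram 25, Grace 0, Emma 26, Rosa 0, Farid 15. Emma and Vikram advance.
Runoff: Emma is ranked above Vikram on 26 ballots, Vikram above Emma on 40.

Vikram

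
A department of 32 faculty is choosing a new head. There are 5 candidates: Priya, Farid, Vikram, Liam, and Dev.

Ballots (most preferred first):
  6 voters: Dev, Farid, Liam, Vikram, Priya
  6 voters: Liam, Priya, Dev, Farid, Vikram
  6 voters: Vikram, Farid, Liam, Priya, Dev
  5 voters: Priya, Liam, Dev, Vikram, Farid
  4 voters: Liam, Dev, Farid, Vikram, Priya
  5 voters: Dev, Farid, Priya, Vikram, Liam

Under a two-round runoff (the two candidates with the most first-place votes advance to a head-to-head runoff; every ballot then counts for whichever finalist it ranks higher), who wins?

Round 1 first-place votes: Priya 5, Farid 0, Vikram 6, Liam 10, Dev 11. Dev and Liam advance.
Runoff: Dev is ranked above Liam on 11 ballots, Liam above Dev on 21.

Liam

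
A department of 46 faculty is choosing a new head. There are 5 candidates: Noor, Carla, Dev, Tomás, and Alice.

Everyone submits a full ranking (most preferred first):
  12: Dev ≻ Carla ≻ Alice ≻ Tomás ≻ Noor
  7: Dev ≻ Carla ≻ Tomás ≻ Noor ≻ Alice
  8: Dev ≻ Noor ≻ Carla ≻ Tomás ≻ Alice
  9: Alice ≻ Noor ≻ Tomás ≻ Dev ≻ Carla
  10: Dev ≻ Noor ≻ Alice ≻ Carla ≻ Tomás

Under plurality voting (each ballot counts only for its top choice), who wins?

First-place votes: Noor 0, Carla 0, Dev 37, Tomás 0, Alice 9.

Dev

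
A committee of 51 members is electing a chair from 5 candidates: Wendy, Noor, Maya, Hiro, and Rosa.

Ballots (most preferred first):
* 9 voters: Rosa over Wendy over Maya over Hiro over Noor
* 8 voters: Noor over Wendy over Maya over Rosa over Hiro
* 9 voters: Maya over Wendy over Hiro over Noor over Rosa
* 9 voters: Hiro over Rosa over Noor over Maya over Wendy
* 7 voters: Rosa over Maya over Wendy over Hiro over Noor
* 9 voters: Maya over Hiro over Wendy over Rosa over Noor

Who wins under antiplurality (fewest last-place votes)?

Last-place votes: Wendy 9, Noor 25, Maya 0, Hiro 8, Rosa 9.

Maya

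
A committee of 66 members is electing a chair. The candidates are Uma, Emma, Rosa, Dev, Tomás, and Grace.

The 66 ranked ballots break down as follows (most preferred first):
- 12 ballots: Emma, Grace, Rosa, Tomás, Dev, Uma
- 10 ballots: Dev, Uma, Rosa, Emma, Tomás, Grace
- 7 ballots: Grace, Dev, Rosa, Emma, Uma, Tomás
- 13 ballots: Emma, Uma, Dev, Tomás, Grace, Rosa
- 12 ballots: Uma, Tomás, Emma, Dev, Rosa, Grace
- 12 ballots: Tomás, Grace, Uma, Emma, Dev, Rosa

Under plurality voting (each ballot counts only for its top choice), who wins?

First-place votes: Uma 12, Emma 25, Rosa 0, Dev 10, Tomás 12, Grace 7.

Emma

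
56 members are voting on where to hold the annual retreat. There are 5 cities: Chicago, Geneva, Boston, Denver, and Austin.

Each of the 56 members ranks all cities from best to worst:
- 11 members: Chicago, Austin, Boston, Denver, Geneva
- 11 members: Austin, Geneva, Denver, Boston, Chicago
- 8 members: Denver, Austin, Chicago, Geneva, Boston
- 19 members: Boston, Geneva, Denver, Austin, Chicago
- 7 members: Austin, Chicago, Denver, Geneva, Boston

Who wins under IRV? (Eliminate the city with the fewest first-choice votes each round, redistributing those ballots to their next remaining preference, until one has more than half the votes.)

Austin

Round 1: Chicago 11, Geneva 0, Boston 19, Denver 8, Austin 18. Geneva eliminated.
Round 2: Chicago 11, Boston 19, Denver 8, Austin 18. Denver eliminated.
Round 3: Chicago 11, Boston 19, Austin 26. Chicago eliminated.
Round 4: Boston 19, Austin 37. Austin has a majority (≥29).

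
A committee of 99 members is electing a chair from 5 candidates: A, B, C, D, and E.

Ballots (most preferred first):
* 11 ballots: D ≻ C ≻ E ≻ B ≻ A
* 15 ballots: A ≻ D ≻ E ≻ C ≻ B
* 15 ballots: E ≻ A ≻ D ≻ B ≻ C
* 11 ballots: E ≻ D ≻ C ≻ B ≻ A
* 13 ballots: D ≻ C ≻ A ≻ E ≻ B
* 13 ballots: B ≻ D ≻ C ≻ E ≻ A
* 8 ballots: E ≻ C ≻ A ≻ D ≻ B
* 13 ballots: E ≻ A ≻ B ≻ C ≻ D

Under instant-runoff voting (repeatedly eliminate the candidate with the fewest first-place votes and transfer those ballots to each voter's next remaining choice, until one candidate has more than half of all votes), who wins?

Round 1: A 15, B 13, C 0, D 24, E 47. C eliminated.
Round 2: A 15, B 13, D 24, E 47. B eliminated.
Round 3: A 15, D 37, E 47. A eliminated.
Round 4: D 52, E 47. D has a majority (≥50).

D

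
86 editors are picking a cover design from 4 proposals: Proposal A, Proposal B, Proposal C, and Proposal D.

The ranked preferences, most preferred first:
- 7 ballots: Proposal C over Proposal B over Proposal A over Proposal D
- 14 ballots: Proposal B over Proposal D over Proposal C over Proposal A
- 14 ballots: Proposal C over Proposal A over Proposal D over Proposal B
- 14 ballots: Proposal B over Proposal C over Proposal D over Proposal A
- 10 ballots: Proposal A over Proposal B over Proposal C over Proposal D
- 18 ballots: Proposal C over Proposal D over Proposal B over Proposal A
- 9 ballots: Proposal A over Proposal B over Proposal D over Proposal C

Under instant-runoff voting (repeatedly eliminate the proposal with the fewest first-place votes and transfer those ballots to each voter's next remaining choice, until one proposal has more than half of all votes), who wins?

Proposal B

Round 1: Proposal A 19, Proposal B 28, Proposal C 39, Proposal D 0. Proposal D eliminated.
Round 2: Proposal A 19, Proposal B 28, Proposal C 39. Proposal A eliminated.
Round 3: Proposal B 47, Proposal C 39. Proposal B has a majority (≥44).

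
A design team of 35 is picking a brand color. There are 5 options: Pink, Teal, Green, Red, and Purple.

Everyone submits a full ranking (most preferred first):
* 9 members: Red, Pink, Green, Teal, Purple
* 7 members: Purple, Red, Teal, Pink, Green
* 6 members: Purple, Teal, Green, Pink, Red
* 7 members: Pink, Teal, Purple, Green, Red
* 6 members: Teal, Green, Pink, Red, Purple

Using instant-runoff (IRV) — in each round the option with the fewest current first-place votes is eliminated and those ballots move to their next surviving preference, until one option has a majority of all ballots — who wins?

Round 1: Pink 7, Teal 6, Green 0, Red 9, Purple 13. Green eliminated.
Round 2: Pink 7, Teal 6, Red 9, Purple 13. Teal eliminated.
Round 3: Pink 13, Red 9, Purple 13. Red eliminated.
Round 4: Pink 22, Purple 13. Pink has a majority (≥18).

Pink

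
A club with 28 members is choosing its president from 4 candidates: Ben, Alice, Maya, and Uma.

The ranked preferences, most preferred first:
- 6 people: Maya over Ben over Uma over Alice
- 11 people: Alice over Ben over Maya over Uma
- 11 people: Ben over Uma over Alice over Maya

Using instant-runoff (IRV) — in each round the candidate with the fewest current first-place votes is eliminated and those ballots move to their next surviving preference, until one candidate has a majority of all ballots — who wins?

Ben

Round 1: Ben 11, Alice 11, Maya 6, Uma 0. Uma eliminated.
Round 2: Ben 11, Alice 11, Maya 6. Maya eliminated.
Round 3: Ben 17, Alice 11. Ben has a majority (≥15).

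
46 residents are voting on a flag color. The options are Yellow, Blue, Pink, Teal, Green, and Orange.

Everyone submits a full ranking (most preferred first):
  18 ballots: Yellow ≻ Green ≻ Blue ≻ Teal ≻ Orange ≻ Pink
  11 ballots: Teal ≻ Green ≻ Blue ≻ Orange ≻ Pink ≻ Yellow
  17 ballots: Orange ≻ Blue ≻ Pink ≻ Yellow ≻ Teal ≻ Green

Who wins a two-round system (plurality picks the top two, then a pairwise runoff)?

Orange

Round 1 first-place votes: Yellow 18, Blue 0, Pink 0, Teal 11, Green 0, Orange 17. Yellow and Orange advance.
Runoff: Yellow is ranked above Orange on 18 ballots, Orange above Yellow on 28.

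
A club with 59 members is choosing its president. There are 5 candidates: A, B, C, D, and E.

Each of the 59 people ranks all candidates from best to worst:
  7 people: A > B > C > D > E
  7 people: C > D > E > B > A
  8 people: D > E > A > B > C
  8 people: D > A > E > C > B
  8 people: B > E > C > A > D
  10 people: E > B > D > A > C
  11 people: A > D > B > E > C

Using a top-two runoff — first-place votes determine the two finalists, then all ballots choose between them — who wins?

D

Round 1 first-place votes: A 18, B 8, C 7, D 16, E 10. A and D advance.
Runoff: A is ranked above D on 26 ballots, D above A on 33.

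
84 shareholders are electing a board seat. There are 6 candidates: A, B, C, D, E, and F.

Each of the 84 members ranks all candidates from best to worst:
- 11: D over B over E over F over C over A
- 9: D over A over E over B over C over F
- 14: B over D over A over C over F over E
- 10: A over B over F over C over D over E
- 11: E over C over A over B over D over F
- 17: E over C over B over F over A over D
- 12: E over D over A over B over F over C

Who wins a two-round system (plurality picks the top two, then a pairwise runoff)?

D

Round 1 first-place votes: A 10, B 14, C 0, D 20, E 40, F 0. E and D advance.
Runoff: E is ranked above D on 40 ballots, D above E on 44.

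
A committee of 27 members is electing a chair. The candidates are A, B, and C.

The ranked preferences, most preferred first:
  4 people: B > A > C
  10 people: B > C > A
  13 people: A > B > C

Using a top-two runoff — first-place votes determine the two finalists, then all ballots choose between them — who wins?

Round 1 first-place votes: A 13, B 14, C 0. B and A advance.
Runoff: B is ranked above A on 14 ballots, A above B on 13.

B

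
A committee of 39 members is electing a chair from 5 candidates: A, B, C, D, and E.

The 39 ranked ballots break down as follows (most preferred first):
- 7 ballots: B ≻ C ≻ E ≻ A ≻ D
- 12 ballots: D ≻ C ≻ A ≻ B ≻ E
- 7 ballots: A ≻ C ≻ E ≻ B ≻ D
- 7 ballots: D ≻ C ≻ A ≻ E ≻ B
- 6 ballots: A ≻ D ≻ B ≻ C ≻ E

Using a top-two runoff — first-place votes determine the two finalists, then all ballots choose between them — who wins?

Round 1 first-place votes: A 13, B 7, C 0, D 19, E 0. D and A advance.
Runoff: D is ranked above A on 19 ballots, A above D on 20.

A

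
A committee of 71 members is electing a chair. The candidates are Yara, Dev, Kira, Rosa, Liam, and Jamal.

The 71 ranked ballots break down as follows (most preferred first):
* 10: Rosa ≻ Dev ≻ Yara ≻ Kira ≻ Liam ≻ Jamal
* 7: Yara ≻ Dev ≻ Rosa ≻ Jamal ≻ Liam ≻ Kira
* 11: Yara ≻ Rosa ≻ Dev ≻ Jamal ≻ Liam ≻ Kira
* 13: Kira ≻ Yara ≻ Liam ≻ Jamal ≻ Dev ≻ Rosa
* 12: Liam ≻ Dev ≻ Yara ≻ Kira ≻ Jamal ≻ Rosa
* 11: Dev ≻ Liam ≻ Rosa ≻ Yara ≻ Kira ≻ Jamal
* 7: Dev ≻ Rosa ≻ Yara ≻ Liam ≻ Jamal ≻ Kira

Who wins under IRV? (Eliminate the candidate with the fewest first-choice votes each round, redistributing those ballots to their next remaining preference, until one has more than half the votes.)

Round 1: Yara 18, Dev 18, Kira 13, Rosa 10, Liam 12, Jamal 0. Jamal eliminated.
Round 2: Yara 18, Dev 18, Kira 13, Rosa 10, Liam 12. Rosa eliminated.
Round 3: Yara 18, Dev 28, Kira 13, Liam 12. Liam eliminated.
Round 4: Yara 18, Dev 40, Kira 13. Dev has a majority (≥36).

Dev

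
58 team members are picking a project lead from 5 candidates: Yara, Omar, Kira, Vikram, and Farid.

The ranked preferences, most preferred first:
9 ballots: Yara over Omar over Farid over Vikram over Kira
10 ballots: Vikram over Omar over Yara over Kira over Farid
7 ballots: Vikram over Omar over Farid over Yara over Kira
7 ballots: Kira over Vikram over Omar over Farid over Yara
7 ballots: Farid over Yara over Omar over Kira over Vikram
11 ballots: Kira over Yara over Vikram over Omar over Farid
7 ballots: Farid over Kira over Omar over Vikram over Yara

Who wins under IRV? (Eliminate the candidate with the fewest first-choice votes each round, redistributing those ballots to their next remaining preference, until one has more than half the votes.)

Farid

Round 1: Yara 9, Omar 0, Kira 18, Vikram 17, Farid 14. Omar eliminated.
Round 2: Yara 9, Kira 18, Vikram 17, Farid 14. Yara eliminated.
Round 3: Kira 18, Vikram 17, Farid 23. Vikram eliminated.
Round 4: Kira 28, Farid 30. Farid has a majority (≥30).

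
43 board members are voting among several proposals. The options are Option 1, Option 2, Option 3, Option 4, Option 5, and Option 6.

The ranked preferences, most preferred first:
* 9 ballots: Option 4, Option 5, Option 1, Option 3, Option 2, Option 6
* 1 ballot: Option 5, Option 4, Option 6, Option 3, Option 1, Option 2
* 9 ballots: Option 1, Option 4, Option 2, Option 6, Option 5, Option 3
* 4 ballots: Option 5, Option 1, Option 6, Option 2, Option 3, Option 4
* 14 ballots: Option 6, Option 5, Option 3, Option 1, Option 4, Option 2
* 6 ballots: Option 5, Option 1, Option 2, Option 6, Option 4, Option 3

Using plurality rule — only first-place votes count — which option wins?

First-place votes: Option 1 9, Option 2 0, Option 3 0, Option 4 9, Option 5 11, Option 6 14.

Option 6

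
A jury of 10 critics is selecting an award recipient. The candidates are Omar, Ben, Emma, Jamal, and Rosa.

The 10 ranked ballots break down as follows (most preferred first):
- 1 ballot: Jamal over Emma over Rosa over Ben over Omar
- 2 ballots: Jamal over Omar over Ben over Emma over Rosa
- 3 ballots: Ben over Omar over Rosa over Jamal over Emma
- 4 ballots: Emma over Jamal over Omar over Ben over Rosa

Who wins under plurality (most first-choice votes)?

Emma

First-place votes: Omar 0, Ben 3, Emma 4, Jamal 3, Rosa 0.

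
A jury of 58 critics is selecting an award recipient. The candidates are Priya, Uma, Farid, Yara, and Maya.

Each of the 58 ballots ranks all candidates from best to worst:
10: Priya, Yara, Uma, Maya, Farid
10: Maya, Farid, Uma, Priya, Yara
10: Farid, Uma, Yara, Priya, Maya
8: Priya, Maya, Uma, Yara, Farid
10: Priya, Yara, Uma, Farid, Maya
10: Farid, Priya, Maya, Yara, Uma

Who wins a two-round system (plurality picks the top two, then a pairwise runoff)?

Round 1 first-place votes: Priya 28, Uma 0, Farid 20, Yara 0, Maya 10. Priya and Farid advance.
Runoff: Priya is ranked above Farid on 28 ballots, Farid above Priya on 30.

Farid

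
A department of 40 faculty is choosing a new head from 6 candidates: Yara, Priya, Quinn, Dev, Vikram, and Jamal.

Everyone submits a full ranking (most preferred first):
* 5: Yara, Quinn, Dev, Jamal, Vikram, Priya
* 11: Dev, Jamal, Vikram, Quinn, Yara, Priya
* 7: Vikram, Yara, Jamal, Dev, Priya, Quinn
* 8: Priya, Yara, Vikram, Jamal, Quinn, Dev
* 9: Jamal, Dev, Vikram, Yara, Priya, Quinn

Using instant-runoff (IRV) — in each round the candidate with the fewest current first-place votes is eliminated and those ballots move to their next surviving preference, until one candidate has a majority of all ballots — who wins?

Round 1: Yara 5, Priya 8, Quinn 0, Dev 11, Vikram 7, Jamal 9. Quinn eliminated.
Round 2: Yara 5, Priya 8, Dev 11, Vikram 7, Jamal 9. Yara eliminated.
Round 3: Priya 8, Dev 16, Vikram 7, Jamal 9. Vikram eliminated.
Round 4: Priya 8, Dev 16, Jamal 16. Priya eliminated.
Round 5: Dev 16, Jamal 24. Jamal has a majority (≥21).

Jamal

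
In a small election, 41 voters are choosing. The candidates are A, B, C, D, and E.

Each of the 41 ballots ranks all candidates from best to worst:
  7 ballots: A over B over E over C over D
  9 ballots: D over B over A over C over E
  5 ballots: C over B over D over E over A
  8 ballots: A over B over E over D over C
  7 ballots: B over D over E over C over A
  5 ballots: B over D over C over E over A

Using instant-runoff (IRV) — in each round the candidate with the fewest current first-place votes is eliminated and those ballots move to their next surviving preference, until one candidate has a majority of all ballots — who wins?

B

Round 1: A 15, B 12, C 5, D 9, E 0. E eliminated.
Round 2: A 15, B 12, C 5, D 9. C eliminated.
Round 3: A 15, B 17, D 9. D eliminated.
Round 4: A 15, B 26. B has a majority (≥21).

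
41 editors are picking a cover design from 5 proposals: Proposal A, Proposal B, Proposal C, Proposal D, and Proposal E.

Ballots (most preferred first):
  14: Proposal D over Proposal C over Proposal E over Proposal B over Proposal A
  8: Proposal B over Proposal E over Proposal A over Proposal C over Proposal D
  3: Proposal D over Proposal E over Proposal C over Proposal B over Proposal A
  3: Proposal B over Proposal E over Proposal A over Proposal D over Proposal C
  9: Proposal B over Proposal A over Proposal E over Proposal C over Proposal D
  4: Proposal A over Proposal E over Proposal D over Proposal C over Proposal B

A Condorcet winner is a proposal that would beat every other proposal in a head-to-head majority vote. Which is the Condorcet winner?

Proposal E

Proposal E vs Proposal A: 28–13
Proposal E vs Proposal B: 21–20
Proposal E vs Proposal C: 27–14
Proposal E vs Proposal D: 24–17
Proposal E beats every other proposal.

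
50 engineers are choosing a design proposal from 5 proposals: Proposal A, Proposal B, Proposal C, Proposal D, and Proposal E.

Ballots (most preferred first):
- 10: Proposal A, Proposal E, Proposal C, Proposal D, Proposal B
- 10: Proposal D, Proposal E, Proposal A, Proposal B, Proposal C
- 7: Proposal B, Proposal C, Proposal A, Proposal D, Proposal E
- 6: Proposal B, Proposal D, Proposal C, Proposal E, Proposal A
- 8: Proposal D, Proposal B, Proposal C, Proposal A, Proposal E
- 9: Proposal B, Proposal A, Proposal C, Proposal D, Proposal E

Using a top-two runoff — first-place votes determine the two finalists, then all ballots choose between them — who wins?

Proposal D

Round 1 first-place votes: Proposal A 10, Proposal B 22, Proposal C 0, Proposal D 18, Proposal E 0. Proposal B and Proposal D advance.
Runoff: Proposal B is ranked above Proposal D on 22 ballots, Proposal D above Proposal B on 28.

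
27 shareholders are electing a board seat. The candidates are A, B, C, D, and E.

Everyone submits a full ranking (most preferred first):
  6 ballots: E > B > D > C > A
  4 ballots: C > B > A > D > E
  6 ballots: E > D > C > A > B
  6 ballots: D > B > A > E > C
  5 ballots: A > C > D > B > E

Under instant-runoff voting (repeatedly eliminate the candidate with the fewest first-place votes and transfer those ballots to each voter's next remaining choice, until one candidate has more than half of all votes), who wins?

A

Round 1: A 5, B 0, C 4, D 6, E 12. B eliminated.
Round 2: A 5, C 4, D 6, E 12. C eliminated.
Round 3: A 9, D 6, E 12. D eliminated.
Round 4: A 15, E 12. A has a majority (≥14).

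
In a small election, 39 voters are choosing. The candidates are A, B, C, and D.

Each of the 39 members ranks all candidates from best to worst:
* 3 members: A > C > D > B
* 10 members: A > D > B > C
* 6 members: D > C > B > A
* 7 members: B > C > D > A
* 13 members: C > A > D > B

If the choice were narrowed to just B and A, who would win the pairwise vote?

A

B is ranked above A on 13 ballots; A above B on 26.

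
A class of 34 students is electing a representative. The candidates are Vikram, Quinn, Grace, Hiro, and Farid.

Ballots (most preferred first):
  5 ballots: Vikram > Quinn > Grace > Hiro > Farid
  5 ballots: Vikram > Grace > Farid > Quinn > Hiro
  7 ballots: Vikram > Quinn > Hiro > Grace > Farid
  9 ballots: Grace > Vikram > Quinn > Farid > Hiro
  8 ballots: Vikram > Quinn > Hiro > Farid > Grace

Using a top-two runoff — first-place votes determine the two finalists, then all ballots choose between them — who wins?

Round 1 first-place votes: Vikram 25, Quinn 0, Grace 9, Hiro 0, Farid 0. Vikram and Grace advance.
Runoff: Vikram is ranked above Grace on 25 ballots, Grace above Vikram on 9.

Vikram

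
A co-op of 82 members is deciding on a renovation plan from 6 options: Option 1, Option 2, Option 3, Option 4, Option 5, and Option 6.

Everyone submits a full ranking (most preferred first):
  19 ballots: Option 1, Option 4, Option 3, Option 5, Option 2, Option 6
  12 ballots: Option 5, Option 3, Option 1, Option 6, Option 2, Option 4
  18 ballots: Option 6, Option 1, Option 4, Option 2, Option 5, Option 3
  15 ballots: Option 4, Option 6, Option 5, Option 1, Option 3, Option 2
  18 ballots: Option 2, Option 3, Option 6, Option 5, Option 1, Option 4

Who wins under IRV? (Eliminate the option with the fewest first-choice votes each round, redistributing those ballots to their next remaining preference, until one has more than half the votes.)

Round 1: Option 1 19, Option 2 18, Option 3 0, Option 4 15, Option 5 12, Option 6 18. Option 3 eliminated.
Round 2: Option 1 19, Option 2 18, Option 4 15, Option 5 12, Option 6 18. Option 5 eliminated.
Round 3: Option 1 31, Option 2 18, Option 4 15, Option 6 18. Option 4 eliminated.
Round 4: Option 1 31, Option 2 18, Option 6 33. Option 2 eliminated.
Round 5: Option 1 31, Option 6 51. Option 6 has a majority (≥42).

Option 6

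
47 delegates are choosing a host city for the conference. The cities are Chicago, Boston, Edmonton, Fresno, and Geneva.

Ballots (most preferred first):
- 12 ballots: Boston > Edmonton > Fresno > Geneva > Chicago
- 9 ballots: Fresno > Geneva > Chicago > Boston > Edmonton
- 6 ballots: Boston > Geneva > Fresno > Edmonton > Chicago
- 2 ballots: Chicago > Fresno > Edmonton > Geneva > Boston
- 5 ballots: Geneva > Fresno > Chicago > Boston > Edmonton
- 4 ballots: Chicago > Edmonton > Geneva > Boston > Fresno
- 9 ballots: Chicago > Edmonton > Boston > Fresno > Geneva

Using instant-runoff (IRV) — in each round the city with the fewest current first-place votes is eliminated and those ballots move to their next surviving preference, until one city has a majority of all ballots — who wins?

Round 1: Chicago 15, Boston 18, Edmonton 0, Fresno 9, Geneva 5. Edmonton eliminated.
Round 2: Chicago 15, Boston 18, Fresno 9, Geneva 5. Geneva eliminated.
Round 3: Chicago 15, Boston 18, Fresno 14. Fresno eliminated.
Round 4: Chicago 29, Boston 18. Chicago has a majority (≥24).

Chicago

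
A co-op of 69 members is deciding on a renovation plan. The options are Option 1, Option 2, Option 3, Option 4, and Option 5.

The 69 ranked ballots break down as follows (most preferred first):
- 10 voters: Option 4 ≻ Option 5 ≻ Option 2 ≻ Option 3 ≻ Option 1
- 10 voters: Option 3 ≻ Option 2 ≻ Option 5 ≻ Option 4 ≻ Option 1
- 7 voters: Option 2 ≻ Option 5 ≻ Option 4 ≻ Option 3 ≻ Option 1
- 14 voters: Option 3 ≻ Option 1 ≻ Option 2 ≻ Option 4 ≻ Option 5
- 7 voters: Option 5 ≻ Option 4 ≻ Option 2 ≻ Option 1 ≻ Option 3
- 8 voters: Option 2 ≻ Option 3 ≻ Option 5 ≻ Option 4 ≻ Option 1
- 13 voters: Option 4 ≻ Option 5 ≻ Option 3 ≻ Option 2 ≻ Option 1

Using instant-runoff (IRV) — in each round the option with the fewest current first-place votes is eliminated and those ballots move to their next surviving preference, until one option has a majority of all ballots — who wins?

Round 1: Option 1 0, Option 2 15, Option 3 24, Option 4 23, Option 5 7. Option 1 eliminated.
Round 2: Option 2 15, Option 3 24, Option 4 23, Option 5 7. Option 5 eliminated.
Round 3: Option 2 15, Option 3 24, Option 4 30. Option 2 eliminated.
Round 4: Option 3 32, Option 4 37. Option 4 has a majority (≥35).

Option 4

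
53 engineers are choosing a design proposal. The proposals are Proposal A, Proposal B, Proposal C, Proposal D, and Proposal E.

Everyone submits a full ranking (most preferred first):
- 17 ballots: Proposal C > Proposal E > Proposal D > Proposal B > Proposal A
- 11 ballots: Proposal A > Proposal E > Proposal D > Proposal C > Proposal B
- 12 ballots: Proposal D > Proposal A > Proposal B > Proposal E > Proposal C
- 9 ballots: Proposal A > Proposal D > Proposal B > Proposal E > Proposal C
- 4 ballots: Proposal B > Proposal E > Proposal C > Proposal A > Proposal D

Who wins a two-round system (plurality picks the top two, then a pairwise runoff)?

Proposal A

Round 1 first-place votes: Proposal A 20, Proposal B 4, Proposal C 17, Proposal D 12, Proposal E 0. Proposal A and Proposal C advance.
Runoff: Proposal A is ranked above Proposal C on 32 ballots, Proposal C above Proposal A on 21.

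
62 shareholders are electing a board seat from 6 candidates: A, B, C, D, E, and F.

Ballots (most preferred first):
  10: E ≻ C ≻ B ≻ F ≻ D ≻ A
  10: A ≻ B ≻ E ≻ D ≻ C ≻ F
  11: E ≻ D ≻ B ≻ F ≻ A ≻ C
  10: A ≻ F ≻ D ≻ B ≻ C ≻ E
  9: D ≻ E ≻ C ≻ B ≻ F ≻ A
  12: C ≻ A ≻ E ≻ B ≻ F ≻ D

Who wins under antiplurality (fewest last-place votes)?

B

Last-place votes: A 19, B 0, C 11, D 12, E 10, F 10.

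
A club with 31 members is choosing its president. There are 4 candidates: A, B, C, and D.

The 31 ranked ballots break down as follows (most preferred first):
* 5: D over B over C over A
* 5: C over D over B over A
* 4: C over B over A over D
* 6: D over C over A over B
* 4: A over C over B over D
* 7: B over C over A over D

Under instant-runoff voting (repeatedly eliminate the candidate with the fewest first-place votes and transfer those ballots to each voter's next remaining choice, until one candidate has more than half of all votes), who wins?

C

Round 1: A 4, B 7, C 9, D 11. A eliminated.
Round 2: B 7, C 13, D 11. B eliminated.
Round 3: C 20, D 11. C has a majority (≥16).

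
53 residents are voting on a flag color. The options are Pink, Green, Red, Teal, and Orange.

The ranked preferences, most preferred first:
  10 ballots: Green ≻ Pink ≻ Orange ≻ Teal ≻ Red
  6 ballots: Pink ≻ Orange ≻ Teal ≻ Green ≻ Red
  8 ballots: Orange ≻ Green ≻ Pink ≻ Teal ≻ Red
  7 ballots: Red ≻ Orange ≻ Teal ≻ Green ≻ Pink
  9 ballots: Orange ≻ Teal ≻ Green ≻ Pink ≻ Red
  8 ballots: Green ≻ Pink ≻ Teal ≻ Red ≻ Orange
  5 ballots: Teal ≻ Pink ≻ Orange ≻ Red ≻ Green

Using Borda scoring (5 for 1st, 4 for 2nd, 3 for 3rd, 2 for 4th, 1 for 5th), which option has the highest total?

Pink: 10×4 + 6×5 + 8×3 + 7×1 + 9×2 + 8×4 + 5×4 = 171
Green: 10×5 + 6×2 + 8×4 + 7×2 + 9×3 + 8×5 + 5×1 = 180
Red: 10×1 + 6×1 + 8×1 + 7×5 + 9×1 + 8×2 + 5×2 = 94
Teal: 10×2 + 6×3 + 8×2 + 7×3 + 9×4 + 8×3 + 5×5 = 160
Orange: 10×3 + 6×4 + 8×5 + 7×4 + 9×5 + 8×1 + 5×3 = 190

Orange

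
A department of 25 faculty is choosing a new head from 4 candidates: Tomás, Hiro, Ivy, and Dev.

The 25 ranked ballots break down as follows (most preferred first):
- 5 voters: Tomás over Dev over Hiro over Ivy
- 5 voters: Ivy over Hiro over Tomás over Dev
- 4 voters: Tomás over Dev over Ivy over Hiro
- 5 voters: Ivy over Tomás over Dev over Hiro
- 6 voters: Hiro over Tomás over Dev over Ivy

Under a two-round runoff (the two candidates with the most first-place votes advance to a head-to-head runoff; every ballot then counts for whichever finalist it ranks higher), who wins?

Tomás

Round 1 first-place votes: Tomás 9, Hiro 6, Ivy 10, Dev 0. Ivy and Tomás advance.
Runoff: Ivy is ranked above Tomás on 10 ballots, Tomás above Ivy on 15.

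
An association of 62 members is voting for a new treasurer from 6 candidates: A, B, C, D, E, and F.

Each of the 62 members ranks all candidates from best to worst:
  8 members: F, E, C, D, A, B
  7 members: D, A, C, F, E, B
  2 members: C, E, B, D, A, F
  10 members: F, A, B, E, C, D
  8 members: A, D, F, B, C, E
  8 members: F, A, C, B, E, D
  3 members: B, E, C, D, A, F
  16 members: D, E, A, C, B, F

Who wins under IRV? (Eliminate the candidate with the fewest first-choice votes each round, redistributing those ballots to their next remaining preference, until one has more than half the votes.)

D

Round 1: A 8, B 3, C 2, D 23, E 0, F 26. E eliminated.
Round 2: A 8, B 3, C 2, D 23, F 26. C eliminated.
Round 3: A 8, B 5, D 23, F 26. B eliminated.
Round 4: A 8, D 28, F 26. A eliminated.
Round 5: D 36, F 26. D has a majority (≥32).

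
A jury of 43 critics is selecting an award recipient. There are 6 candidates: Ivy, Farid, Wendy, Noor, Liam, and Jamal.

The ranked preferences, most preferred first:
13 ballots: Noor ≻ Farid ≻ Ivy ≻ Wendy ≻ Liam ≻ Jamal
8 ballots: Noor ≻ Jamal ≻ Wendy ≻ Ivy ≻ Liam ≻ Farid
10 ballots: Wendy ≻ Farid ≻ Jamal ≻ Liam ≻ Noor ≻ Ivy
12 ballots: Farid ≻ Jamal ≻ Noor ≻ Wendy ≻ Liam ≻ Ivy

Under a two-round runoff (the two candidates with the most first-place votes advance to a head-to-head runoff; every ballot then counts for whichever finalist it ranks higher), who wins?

Farid

Round 1 first-place votes: Ivy 0, Farid 12, Wendy 10, Noor 21, Liam 0, Jamal 0. Noor and Farid advance.
Runoff: Noor is ranked above Farid on 21 ballots, Farid above Noor on 22.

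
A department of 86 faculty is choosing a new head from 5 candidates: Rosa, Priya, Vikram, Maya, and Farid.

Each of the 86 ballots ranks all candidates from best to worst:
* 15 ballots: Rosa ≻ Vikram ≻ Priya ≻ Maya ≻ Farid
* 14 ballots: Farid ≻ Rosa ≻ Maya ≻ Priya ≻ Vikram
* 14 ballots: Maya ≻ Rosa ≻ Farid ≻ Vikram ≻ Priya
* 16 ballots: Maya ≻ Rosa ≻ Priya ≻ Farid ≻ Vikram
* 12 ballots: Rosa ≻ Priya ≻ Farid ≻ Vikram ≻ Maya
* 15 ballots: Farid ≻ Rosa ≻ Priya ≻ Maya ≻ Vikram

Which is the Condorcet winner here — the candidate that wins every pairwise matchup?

Rosa

Rosa vs Priya: 86–0
Rosa vs Vikram: 86–0
Rosa vs Maya: 56–30
Rosa vs Farid: 57–29
Rosa beats every other candidate.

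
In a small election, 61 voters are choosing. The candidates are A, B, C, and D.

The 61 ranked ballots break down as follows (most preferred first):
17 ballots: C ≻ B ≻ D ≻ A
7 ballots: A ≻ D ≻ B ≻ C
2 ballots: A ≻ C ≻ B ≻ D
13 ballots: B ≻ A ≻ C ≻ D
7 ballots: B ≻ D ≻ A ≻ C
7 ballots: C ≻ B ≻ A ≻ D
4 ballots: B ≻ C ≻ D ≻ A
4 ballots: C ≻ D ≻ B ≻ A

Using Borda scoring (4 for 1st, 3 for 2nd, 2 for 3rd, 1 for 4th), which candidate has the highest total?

B

A: 17×1 + 7×4 + 2×4 + 13×3 + 7×2 + 7×2 + 4×1 + 4×1 = 128
B: 17×3 + 7×2 + 2×2 + 13×4 + 7×4 + 7×3 + 4×4 + 4×2 = 194
C: 17×4 + 7×1 + 2×3 + 13×2 + 7×1 + 7×4 + 4×3 + 4×4 = 170
D: 17×2 + 7×3 + 2×1 + 13×1 + 7×3 + 7×1 + 4×2 + 4×3 = 118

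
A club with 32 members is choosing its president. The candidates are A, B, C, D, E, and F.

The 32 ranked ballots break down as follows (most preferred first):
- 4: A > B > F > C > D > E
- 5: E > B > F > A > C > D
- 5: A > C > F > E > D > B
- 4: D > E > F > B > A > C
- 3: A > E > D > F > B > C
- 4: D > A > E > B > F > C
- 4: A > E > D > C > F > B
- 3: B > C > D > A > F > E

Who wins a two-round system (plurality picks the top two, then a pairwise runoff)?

Round 1 first-place votes: A 16, B 3, C 0, D 8, E 5, F 0. A and D advance.
Runoff: A is ranked above D on 21 ballots, D above A on 11.

A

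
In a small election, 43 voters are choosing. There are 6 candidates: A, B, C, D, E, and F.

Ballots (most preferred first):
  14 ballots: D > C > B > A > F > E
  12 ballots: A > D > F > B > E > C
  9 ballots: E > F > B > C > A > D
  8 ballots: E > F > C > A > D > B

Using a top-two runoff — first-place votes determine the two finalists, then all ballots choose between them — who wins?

Round 1 first-place votes: A 12, B 0, C 0, D 14, E 17, F 0. E and D advance.
Runoff: E is ranked above D on 17 ballots, D above E on 26.

D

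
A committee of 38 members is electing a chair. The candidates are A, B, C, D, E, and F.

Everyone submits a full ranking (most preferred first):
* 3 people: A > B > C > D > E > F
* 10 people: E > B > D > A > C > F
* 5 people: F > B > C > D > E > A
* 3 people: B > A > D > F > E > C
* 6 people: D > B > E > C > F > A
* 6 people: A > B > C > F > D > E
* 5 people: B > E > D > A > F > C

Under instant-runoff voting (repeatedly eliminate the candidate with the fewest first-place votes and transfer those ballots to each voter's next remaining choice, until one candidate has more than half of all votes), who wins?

B

Round 1: A 9, B 8, C 0, D 6, E 10, F 5. C eliminated.
Round 2: A 9, B 8, D 6, E 10, F 5. F eliminated.
Round 3: A 9, B 13, D 6, E 10. D eliminated.
Round 4: A 9, B 19, E 10. A eliminated.
Round 5: B 28, E 10. B has a majority (≥20).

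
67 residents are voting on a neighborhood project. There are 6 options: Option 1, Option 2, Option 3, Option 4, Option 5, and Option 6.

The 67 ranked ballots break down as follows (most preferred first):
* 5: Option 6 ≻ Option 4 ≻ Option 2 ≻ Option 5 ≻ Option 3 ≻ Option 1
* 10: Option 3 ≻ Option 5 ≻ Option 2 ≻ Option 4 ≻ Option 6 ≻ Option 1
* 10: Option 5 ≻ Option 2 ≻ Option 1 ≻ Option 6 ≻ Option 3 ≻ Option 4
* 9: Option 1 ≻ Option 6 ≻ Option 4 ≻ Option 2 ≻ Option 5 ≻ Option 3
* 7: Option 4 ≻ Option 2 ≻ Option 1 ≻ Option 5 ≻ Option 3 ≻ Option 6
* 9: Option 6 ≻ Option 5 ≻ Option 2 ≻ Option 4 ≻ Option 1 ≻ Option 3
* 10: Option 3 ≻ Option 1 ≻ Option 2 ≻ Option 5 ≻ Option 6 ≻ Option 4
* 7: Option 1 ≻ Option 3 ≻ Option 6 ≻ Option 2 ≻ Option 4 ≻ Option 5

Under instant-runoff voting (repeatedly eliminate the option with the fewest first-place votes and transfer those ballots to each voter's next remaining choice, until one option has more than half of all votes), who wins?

Round 1: Option 1 16, Option 2 0, Option 3 20, Option 4 7, Option 5 10, Option 6 14. Option 2 eliminated.
Round 2: Option 1 16, Option 3 20, Option 4 7, Option 5 10, Option 6 14. Option 4 eliminated.
Round 3: Option 1 23, Option 3 20, Option 5 10, Option 6 14. Option 5 eliminated.
Round 4: Option 1 33, Option 3 20, Option 6 14. Option 6 eliminated.
Round 5: Option 1 42, Option 3 25. Option 1 has a majority (≥34).

Option 1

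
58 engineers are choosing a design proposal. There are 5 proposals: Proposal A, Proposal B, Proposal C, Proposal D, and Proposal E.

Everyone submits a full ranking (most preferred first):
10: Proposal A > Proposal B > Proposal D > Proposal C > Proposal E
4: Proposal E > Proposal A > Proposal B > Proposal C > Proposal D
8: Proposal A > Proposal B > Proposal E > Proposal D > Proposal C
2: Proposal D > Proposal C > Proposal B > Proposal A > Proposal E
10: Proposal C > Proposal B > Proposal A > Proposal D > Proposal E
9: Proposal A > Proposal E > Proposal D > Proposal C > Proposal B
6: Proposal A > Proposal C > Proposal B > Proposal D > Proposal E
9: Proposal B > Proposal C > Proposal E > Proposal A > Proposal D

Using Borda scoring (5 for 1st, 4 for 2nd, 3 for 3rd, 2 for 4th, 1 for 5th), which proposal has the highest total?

Proposal A: 10×5 + 4×4 + 8×5 + 2×2 + 10×3 + 9×5 + 6×5 + 9×2 = 233
Proposal B: 10×4 + 4×3 + 8×4 + 2×3 + 10×4 + 9×1 + 6×3 + 9×5 = 202
Proposal C: 10×2 + 4×2 + 8×1 + 2×4 + 10×5 + 9×2 + 6×4 + 9×4 = 172
Proposal D: 10×3 + 4×1 + 8×2 + 2×5 + 10×2 + 9×3 + 6×2 + 9×1 = 128
Proposal E: 10×1 + 4×5 + 8×3 + 2×1 + 10×1 + 9×4 + 6×1 + 9×3 = 135

Proposal A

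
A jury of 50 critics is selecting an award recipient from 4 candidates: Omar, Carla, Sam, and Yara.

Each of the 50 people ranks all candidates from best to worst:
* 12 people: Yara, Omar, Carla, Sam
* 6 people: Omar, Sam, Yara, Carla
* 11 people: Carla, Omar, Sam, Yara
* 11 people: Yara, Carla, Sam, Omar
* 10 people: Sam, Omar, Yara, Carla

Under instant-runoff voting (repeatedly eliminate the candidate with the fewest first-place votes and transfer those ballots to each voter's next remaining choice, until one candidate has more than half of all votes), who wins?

Sam

Round 1: Omar 6, Carla 11, Sam 10, Yara 23. Omar eliminated.
Round 2: Carla 11, Sam 16, Yara 23. Carla eliminated.
Round 3: Sam 27, Yara 23. Sam has a majority (≥26).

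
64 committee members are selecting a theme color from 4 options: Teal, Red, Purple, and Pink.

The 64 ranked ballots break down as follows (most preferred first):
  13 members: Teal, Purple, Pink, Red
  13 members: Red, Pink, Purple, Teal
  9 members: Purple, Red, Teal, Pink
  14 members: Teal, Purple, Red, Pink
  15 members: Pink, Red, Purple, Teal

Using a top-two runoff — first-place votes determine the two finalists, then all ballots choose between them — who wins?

Teal

Round 1 first-place votes: Teal 27, Red 13, Purple 9, Pink 15. Teal and Pink advance.
Runoff: Teal is ranked above Pink on 36 ballots, Pink above Teal on 28.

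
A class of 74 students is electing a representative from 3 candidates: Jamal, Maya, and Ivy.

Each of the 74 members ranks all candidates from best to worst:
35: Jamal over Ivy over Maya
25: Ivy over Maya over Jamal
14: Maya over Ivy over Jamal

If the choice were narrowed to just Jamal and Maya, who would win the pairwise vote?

Maya

Jamal is ranked above Maya on 35 ballots; Maya above Jamal on 39.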